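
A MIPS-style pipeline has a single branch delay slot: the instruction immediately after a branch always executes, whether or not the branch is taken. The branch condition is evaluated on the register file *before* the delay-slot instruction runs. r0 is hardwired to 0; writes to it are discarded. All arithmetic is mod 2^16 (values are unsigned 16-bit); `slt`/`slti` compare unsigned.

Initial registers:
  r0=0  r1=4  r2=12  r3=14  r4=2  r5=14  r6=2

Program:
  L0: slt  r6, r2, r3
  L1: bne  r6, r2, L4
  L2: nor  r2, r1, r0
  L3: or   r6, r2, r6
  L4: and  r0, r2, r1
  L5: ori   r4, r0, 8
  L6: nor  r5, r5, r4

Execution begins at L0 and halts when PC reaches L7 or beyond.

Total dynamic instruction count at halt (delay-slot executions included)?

6

  step pc=0: slt  r6, r2, r3  regs=(0,4,12,14,2,14,1)
  step pc=1: bne  r6, r2, L4  cond=T  regs=(0,4,12,14,2,14,1)
  step pc=2: nor  r2, r1, r0  regs=(0,4,65531,14,2,14,1)
  step pc=4: and  r0, r2, r1  regs=(0,4,65531,14,2,14,1)
  step pc=5: ori   r4, r0, 8  regs=(0,4,65531,14,8,14,1)
  step pc=6: nor  r5, r5, r4  regs=(0,4,65531,14,8,65521,1)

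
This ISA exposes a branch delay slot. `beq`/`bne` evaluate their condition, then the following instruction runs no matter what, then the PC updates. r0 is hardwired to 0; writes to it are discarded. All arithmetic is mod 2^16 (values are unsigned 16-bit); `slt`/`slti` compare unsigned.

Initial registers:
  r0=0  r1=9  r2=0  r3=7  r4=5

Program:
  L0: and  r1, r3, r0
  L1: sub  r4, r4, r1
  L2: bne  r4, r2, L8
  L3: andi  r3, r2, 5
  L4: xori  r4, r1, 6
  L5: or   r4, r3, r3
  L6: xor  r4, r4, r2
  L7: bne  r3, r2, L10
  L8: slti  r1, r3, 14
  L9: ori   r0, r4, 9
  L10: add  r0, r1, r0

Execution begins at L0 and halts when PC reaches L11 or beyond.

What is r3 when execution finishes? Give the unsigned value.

PC=0  and  r1, r3, r0        | r0=0 r1=0 r2=0 r3=7 r4=5
PC=1  sub  r4, r4, r1        | r0=0 r1=0 r2=0 r3=7 r4=5
PC=2  bne  r4, r2, L8        | r0=0 r1=0 r2=0 r3=7 r4=5  [TAKEN]
PC=3  andi  r3, r2, 5        | r0=0 r1=0 r2=0 r3=0 r4=5
PC=8  slti  r1, r3, 14       | r0=0 r1=1 r2=0 r3=0 r4=5
PC=9  ori   r0, r4, 9        | r0=0 r1=1 r2=0 r3=0 r4=5
PC=10 add  r0, r1, r0        | r0=0 r1=1 r2=0 r3=0 r4=5

0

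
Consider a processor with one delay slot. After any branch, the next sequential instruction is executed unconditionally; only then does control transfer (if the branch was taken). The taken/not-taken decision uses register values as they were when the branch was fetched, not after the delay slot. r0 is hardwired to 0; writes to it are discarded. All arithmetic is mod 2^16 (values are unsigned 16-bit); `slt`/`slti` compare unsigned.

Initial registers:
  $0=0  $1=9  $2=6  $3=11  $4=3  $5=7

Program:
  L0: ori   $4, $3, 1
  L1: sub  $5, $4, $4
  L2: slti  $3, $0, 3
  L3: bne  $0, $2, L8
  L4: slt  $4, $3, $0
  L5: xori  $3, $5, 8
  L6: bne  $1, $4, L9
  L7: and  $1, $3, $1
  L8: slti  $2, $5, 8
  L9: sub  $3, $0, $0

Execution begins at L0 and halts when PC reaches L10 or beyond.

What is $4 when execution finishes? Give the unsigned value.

0

  step pc=0: ori   $4, $3, 1  regs=(0,9,6,11,11,7)
  step pc=1: sub  $5, $4, $4  regs=(0,9,6,11,11,0)
  step pc=2: slti  $3, $0, 3  regs=(0,9,6,1,11,0)
  step pc=3: bne  $0, $2, L8  cond=T  regs=(0,9,6,1,11,0)
  step pc=4: slt  $4, $3, $0  regs=(0,9,6,1,0,0)
  step pc=8: slti  $2, $5, 8  regs=(0,9,1,1,0,0)
  step pc=9: sub  $3, $0, $0  regs=(0,9,1,0,0,0)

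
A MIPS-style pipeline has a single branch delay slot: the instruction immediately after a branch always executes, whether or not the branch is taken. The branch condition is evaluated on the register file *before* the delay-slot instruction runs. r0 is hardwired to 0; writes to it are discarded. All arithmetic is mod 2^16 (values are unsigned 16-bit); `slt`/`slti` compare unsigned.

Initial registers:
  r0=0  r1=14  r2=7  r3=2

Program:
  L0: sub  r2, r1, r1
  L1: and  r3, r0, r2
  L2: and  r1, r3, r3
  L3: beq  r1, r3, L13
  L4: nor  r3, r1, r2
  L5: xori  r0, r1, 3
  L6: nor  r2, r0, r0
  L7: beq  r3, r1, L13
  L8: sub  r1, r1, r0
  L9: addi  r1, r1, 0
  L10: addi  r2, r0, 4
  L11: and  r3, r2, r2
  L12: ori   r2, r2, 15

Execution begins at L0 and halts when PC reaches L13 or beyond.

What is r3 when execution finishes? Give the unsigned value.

[0] sub  r2, r1, r1  →  {r0:0, r1:14, r2:0, r3:2}
[1] and  r3, r0, r2  →  {r0:0, r1:14, r2:0, r3:0}
[2] and  r1, r3, r3  →  {r0:0, r1:0, r2:0, r3:0}
[3] beq  r1, r3, L13  →  {r0:0, r1:0, r2:0, r3:0}  ⟨branch taken⟩
[4] nor  r3, r1, r2  →  {r0:0, r1:0, r2:0, r3:65535}

65535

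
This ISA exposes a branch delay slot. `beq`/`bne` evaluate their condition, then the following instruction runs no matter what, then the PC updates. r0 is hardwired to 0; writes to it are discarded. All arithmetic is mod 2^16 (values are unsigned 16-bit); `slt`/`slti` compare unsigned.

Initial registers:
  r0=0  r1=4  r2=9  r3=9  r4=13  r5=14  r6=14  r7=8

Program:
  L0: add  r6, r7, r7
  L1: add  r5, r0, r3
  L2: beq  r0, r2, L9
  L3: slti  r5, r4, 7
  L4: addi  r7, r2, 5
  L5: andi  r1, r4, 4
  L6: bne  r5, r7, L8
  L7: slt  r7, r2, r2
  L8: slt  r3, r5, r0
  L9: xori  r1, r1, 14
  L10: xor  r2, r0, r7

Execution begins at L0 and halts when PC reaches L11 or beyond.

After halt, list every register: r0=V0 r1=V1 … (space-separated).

r0=0 r1=10 r2=0 r3=0 r4=13 r5=0 r6=16 r7=0

PC=0  add  r6, r7, r7        | r0=0 r1=4 r2=9 r3=9 r4=13 r5=14 r6=16 r7=8
PC=1  add  r5, r0, r3        | r0=0 r1=4 r2=9 r3=9 r4=13 r5=9 r6=16 r7=8
PC=2  beq  r0, r2, L9        | r0=0 r1=4 r2=9 r3=9 r4=13 r5=9 r6=16 r7=8  [not taken]
PC=3  slti  r5, r4, 7        | r0=0 r1=4 r2=9 r3=9 r4=13 r5=0 r6=16 r7=8
PC=4  addi  r7, r2, 5        | r0=0 r1=4 r2=9 r3=9 r4=13 r5=0 r6=16 r7=14
PC=5  andi  r1, r4, 4        | r0=0 r1=4 r2=9 r3=9 r4=13 r5=0 r6=16 r7=14
PC=6  bne  r5, r7, L8        | r0=0 r1=4 r2=9 r3=9 r4=13 r5=0 r6=16 r7=14  [TAKEN]
PC=7  slt  r7, r2, r2        | r0=0 r1=4 r2=9 r3=9 r4=13 r5=0 r6=16 r7=0
PC=8  slt  r3, r5, r0        | r0=0 r1=4 r2=9 r3=0 r4=13 r5=0 r6=16 r7=0
PC=9  xori  r1, r1, 14       | r0=0 r1=10 r2=9 r3=0 r4=13 r5=0 r6=16 r7=0
PC=10 xor  r2, r0, r7        | r0=0 r1=10 r2=0 r3=0 r4=13 r5=0 r6=16 r7=0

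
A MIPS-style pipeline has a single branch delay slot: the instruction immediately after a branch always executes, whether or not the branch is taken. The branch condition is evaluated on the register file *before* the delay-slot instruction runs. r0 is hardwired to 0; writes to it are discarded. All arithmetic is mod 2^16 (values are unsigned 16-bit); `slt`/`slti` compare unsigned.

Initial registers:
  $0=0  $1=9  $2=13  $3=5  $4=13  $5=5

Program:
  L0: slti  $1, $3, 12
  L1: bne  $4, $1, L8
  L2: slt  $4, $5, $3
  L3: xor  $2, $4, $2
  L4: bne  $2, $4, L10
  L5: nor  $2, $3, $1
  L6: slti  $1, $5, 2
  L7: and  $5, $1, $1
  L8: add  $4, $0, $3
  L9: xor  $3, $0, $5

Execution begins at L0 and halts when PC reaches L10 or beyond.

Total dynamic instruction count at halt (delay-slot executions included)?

[0] slti  $1, $3, 12  →  {$0:0, $1:1, $2:13, $3:5, $4:13, $5:5}
[1] bne  $4, $1, L8  →  {$0:0, $1:1, $2:13, $3:5, $4:13, $5:5}  ⟨branch taken⟩
[2] slt  $4, $5, $3  →  {$0:0, $1:1, $2:13, $3:5, $4:0, $5:5}
[8] add  $4, $0, $3  →  {$0:0, $1:1, $2:13, $3:5, $4:5, $5:5}
[9] xor  $3, $0, $5  →  {$0:0, $1:1, $2:13, $3:5, $4:5, $5:5}

5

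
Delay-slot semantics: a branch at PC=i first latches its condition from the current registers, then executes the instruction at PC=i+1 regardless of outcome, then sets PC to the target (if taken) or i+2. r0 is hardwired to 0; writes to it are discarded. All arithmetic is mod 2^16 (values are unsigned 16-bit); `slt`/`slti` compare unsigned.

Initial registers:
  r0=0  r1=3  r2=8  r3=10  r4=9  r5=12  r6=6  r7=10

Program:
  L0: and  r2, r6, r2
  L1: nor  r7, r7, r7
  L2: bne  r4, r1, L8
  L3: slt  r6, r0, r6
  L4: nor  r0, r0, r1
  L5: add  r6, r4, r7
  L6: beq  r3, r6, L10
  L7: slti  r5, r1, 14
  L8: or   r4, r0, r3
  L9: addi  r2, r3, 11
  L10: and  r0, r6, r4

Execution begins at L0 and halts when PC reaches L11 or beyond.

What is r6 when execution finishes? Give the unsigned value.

[0] and  r2, r6, r2  →  {r0:0, r1:3, r2:0, r3:10, r4:9, r5:12, r6:6, r7:10}
[1] nor  r7, r7, r7  →  {r0:0, r1:3, r2:0, r3:10, r4:9, r5:12, r6:6, r7:65525}
[2] bne  r4, r1, L8  →  {r0:0, r1:3, r2:0, r3:10, r4:9, r5:12, r6:6, r7:65525}  ⟨branch taken⟩
[3] slt  r6, r0, r6  →  {r0:0, r1:3, r2:0, r3:10, r4:9, r5:12, r6:1, r7:65525}
[8] or   r4, r0, r3  →  {r0:0, r1:3, r2:0, r3:10, r4:10, r5:12, r6:1, r7:65525}
[9] addi  r2, r3, 11  →  {r0:0, r1:3, r2:21, r3:10, r4:10, r5:12, r6:1, r7:65525}
[10] and  r0, r6, r4  →  {r0:0, r1:3, r2:21, r3:10, r4:10, r5:12, r6:1, r7:65525}

1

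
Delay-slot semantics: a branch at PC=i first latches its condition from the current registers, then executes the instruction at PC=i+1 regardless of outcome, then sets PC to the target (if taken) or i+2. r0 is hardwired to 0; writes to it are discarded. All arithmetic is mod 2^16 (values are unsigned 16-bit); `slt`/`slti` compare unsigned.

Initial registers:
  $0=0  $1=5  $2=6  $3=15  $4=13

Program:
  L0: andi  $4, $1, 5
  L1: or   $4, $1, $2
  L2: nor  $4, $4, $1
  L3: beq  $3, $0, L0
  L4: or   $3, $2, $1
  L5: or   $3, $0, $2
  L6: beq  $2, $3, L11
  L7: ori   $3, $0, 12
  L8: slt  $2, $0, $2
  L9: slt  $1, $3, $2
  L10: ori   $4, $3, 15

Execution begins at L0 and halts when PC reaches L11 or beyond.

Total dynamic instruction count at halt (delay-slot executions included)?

PC=0  andi  $4, $1, 5        | $0=0 $1=5 $2=6 $3=15 $4=5
PC=1  or   $4, $1, $2        | $0=0 $1=5 $2=6 $3=15 $4=7
PC=2  nor  $4, $4, $1        | $0=0 $1=5 $2=6 $3=15 $4=65528
PC=3  beq  $3, $0, L0        | $0=0 $1=5 $2=6 $3=15 $4=65528  [not taken]
PC=4  or   $3, $2, $1        | $0=0 $1=5 $2=6 $3=7 $4=65528
PC=5  or   $3, $0, $2        | $0=0 $1=5 $2=6 $3=6 $4=65528
PC=6  beq  $2, $3, L11       | $0=0 $1=5 $2=6 $3=6 $4=65528  [TAKEN]
PC=7  ori   $3, $0, 12       | $0=0 $1=5 $2=6 $3=12 $4=65528

8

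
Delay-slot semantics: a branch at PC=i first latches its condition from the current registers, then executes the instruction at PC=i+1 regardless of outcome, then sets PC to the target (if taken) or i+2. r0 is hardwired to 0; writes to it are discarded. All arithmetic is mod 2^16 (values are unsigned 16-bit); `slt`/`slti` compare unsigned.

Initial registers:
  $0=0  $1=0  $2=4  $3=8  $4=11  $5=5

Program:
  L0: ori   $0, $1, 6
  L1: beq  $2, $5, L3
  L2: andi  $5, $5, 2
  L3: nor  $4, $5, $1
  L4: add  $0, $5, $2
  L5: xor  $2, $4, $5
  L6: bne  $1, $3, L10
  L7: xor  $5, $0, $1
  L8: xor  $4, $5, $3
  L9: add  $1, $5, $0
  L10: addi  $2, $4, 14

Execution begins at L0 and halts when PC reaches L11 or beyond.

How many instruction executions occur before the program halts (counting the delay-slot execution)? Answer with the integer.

9

  step pc=0: ori   $0, $1, 6  regs=(0,0,4,8,11,5)
  step pc=1: beq  $2, $5, L3  cond=F  regs=(0,0,4,8,11,5)
  step pc=2: andi  $5, $5, 2  regs=(0,0,4,8,11,0)
  step pc=3: nor  $4, $5, $1  regs=(0,0,4,8,65535,0)
  step pc=4: add  $0, $5, $2  regs=(0,0,4,8,65535,0)
  step pc=5: xor  $2, $4, $5  regs=(0,0,65535,8,65535,0)
  step pc=6: bne  $1, $3, L10  cond=T  regs=(0,0,65535,8,65535,0)
  step pc=7: xor  $5, $0, $1  regs=(0,0,65535,8,65535,0)
  step pc=10: addi  $2, $4, 14  regs=(0,0,13,8,65535,0)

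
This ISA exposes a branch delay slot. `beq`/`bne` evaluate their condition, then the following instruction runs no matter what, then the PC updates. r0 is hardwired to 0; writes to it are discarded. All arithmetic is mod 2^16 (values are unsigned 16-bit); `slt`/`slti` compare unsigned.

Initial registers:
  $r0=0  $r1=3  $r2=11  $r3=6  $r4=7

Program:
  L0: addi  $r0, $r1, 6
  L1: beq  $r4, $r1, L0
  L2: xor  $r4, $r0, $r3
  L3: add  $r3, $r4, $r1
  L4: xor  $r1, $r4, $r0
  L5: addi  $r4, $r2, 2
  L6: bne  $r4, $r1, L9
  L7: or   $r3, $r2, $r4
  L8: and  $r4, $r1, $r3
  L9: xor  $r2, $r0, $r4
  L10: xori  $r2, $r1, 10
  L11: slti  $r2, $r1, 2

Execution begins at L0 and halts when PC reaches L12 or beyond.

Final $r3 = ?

15

PC=0  addi  $r0, $r1, 6      | $r0=0 $r1=3 $r2=11 $r3=6 $r4=7
PC=1  beq  $r4, $r1, L0      | $r0=0 $r1=3 $r2=11 $r3=6 $r4=7  [not taken]
PC=2  xor  $r4, $r0, $r3     | $r0=0 $r1=3 $r2=11 $r3=6 $r4=6
PC=3  add  $r3, $r4, $r1     | $r0=0 $r1=3 $r2=11 $r3=9 $r4=6
PC=4  xor  $r1, $r4, $r0     | $r0=0 $r1=6 $r2=11 $r3=9 $r4=6
PC=5  addi  $r4, $r2, 2      | $r0=0 $r1=6 $r2=11 $r3=9 $r4=13
PC=6  bne  $r4, $r1, L9      | $r0=0 $r1=6 $r2=11 $r3=9 $r4=13  [TAKEN]
PC=7  or   $r3, $r2, $r4     | $r0=0 $r1=6 $r2=11 $r3=15 $r4=13
PC=9  xor  $r2, $r0, $r4     | $r0=0 $r1=6 $r2=13 $r3=15 $r4=13
PC=10 xori  $r2, $r1, 10     | $r0=0 $r1=6 $r2=12 $r3=15 $r4=13
PC=11 slti  $r2, $r1, 2      | $r0=0 $r1=6 $r2=0 $r3=15 $r4=13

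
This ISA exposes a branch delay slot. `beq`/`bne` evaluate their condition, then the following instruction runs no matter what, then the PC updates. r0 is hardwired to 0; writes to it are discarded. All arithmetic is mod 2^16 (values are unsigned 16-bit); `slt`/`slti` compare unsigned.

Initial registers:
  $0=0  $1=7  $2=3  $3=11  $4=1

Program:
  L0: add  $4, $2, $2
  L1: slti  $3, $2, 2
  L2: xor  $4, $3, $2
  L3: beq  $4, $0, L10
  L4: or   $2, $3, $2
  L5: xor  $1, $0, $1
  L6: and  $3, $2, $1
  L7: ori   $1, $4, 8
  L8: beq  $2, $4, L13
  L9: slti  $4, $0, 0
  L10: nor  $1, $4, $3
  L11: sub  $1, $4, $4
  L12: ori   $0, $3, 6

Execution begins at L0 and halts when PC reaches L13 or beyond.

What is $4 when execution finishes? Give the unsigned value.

  step pc=0: add  $4, $2, $2  regs=(0,7,3,11,6)
  step pc=1: slti  $3, $2, 2  regs=(0,7,3,0,6)
  step pc=2: xor  $4, $3, $2  regs=(0,7,3,0,3)
  step pc=3: beq  $4, $0, L10  cond=F  regs=(0,7,3,0,3)
  step pc=4: or   $2, $3, $2  regs=(0,7,3,0,3)
  step pc=5: xor  $1, $0, $1  regs=(0,7,3,0,3)
  step pc=6: and  $3, $2, $1  regs=(0,7,3,3,3)
  step pc=7: ori   $1, $4, 8  regs=(0,11,3,3,3)
  step pc=8: beq  $2, $4, L13  cond=T  regs=(0,11,3,3,3)
  step pc=9: slti  $4, $0, 0  regs=(0,11,3,3,0)

0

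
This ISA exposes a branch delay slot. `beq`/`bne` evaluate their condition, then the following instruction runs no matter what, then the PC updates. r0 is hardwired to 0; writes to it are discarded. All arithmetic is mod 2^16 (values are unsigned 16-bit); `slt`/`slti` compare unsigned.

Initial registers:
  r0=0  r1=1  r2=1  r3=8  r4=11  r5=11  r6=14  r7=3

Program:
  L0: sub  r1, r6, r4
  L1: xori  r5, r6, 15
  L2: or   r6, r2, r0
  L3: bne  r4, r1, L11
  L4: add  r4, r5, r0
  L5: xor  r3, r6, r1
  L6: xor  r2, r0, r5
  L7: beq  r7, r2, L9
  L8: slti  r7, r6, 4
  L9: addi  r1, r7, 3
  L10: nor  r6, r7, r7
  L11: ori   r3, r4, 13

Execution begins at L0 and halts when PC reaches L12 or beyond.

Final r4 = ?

1

#0 sub  r1, r6, r4 ; 0/3/1/8/11/11/14/3
#1 xori  r5, r6, 15 ; 0/3/1/8/11/1/14/3
#2 or   r6, r2, r0 ; 0/3/1/8/11/1/1/3
#3 bne  r4, r1, L11 ; 0/3/1/8/11/1/1/3 ; →target
#4 add  r4, r5, r0 ; 0/3/1/8/1/1/1/3
#11 ori   r3, r4, 13 ; 0/3/1/13/1/1/1/3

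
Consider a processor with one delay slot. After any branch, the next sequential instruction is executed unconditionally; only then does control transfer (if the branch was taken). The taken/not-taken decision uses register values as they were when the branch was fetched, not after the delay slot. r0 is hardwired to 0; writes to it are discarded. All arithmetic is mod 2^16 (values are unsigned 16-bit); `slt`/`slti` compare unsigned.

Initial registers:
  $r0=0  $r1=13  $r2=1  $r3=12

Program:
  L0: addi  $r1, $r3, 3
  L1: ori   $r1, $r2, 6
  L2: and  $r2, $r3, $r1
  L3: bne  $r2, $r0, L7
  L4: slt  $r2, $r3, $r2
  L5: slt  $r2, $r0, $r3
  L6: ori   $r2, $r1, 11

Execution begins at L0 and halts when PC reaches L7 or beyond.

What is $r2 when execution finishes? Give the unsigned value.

0

PC=0  addi  $r1, $r3, 3      | $r0=0 $r1=15 $r2=1 $r3=12
PC=1  ori   $r1, $r2, 6      | $r0=0 $r1=7 $r2=1 $r3=12
PC=2  and  $r2, $r3, $r1     | $r0=0 $r1=7 $r2=4 $r3=12
PC=3  bne  $r2, $r0, L7      | $r0=0 $r1=7 $r2=4 $r3=12  [TAKEN]
PC=4  slt  $r2, $r3, $r2     | $r0=0 $r1=7 $r2=0 $r3=12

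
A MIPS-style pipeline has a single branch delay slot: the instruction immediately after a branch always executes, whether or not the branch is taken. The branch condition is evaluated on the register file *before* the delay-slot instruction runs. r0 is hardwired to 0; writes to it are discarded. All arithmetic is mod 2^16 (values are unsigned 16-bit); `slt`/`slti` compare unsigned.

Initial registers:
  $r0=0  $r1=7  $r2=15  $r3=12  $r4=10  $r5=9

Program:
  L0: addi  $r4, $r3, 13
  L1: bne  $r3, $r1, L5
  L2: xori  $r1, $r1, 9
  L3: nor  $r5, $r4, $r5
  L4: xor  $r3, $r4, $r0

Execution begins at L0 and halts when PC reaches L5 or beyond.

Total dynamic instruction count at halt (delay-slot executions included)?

[0] addi  $r4, $r3, 13  →  {$r0:0, $r1:7, $r2:15, $r3:12, $r4:25, $r5:9}
[1] bne  $r3, $r1, L5  →  {$r0:0, $r1:7, $r2:15, $r3:12, $r4:25, $r5:9}  ⟨branch taken⟩
[2] xori  $r1, $r1, 9  →  {$r0:0, $r1:14, $r2:15, $r3:12, $r4:25, $r5:9}

3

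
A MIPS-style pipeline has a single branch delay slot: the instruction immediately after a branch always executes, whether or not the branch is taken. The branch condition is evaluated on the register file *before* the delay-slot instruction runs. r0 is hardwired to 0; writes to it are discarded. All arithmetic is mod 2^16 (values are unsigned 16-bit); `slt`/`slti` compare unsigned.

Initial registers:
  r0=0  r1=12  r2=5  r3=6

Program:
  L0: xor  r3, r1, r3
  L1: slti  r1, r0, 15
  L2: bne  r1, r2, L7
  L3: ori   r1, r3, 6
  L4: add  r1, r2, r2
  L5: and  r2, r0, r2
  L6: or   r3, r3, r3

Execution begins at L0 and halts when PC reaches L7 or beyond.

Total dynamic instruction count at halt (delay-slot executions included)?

PC=0  xor  r3, r1, r3        | r0=0 r1=12 r2=5 r3=10
PC=1  slti  r1, r0, 15       | r0=0 r1=1 r2=5 r3=10
PC=2  bne  r1, r2, L7        | r0=0 r1=1 r2=5 r3=10  [TAKEN]
PC=3  ori   r1, r3, 6        | r0=0 r1=14 r2=5 r3=10

4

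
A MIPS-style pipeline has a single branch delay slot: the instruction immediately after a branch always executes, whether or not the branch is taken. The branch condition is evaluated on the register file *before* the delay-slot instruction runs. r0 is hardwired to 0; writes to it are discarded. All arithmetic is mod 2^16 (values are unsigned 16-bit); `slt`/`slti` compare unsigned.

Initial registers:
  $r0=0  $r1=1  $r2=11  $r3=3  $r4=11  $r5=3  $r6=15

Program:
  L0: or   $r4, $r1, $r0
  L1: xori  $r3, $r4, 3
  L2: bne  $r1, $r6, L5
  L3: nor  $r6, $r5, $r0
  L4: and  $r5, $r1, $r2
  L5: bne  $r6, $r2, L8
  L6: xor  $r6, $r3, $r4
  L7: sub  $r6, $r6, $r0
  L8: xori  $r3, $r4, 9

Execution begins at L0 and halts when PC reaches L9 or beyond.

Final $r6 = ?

3

PC=0  or   $r4, $r1, $r0     | $r0=0 $r1=1 $r2=11 $r3=3 $r4=1 $r5=3 $r6=15
PC=1  xori  $r3, $r4, 3      | $r0=0 $r1=1 $r2=11 $r3=2 $r4=1 $r5=3 $r6=15
PC=2  bne  $r1, $r6, L5      | $r0=0 $r1=1 $r2=11 $r3=2 $r4=1 $r5=3 $r6=15  [TAKEN]
PC=3  nor  $r6, $r5, $r0     | $r0=0 $r1=1 $r2=11 $r3=2 $r4=1 $r5=3 $r6=65532
PC=5  bne  $r6, $r2, L8      | $r0=0 $r1=1 $r2=11 $r3=2 $r4=1 $r5=3 $r6=65532  [TAKEN]
PC=6  xor  $r6, $r3, $r4     | $r0=0 $r1=1 $r2=11 $r3=2 $r4=1 $r5=3 $r6=3
PC=8  xori  $r3, $r4, 9      | $r0=0 $r1=1 $r2=11 $r3=8 $r4=1 $r5=3 $r6=3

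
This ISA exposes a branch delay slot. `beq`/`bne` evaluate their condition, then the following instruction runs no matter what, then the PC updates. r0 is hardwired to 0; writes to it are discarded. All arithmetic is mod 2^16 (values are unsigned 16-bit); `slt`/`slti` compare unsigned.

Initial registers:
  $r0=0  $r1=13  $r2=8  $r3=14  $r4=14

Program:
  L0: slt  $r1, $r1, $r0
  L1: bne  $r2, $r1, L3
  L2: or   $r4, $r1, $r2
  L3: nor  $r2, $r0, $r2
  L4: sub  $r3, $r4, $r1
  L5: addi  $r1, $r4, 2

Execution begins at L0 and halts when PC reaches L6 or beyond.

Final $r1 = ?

PC=0  slt  $r1, $r1, $r0     | $r0=0 $r1=0 $r2=8 $r3=14 $r4=14
PC=1  bne  $r2, $r1, L3      | $r0=0 $r1=0 $r2=8 $r3=14 $r4=14  [TAKEN]
PC=2  or   $r4, $r1, $r2     | $r0=0 $r1=0 $r2=8 $r3=14 $r4=8
PC=3  nor  $r2, $r0, $r2     | $r0=0 $r1=0 $r2=65527 $r3=14 $r4=8
PC=4  sub  $r3, $r4, $r1     | $r0=0 $r1=0 $r2=65527 $r3=8 $r4=8
PC=5  addi  $r1, $r4, 2      | $r0=0 $r1=10 $r2=65527 $r3=8 $r4=8

10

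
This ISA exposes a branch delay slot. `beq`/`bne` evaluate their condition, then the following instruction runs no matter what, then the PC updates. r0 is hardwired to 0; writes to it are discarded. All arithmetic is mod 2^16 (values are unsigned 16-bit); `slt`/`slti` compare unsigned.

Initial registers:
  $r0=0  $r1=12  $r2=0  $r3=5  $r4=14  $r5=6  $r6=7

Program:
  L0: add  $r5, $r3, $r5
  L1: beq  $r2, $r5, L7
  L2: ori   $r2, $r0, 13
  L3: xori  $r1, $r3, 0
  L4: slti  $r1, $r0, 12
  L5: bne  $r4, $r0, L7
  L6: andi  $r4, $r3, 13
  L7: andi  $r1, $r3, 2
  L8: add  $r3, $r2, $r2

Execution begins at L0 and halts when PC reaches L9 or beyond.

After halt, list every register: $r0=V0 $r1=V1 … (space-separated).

$r0=0 $r1=0 $r2=13 $r3=26 $r4=5 $r5=11 $r6=7

PC=0  add  $r5, $r3, $r5     | $r0=0 $r1=12 $r2=0 $r3=5 $r4=14 $r5=11 $r6=7
PC=1  beq  $r2, $r5, L7      | $r0=0 $r1=12 $r2=0 $r3=5 $r4=14 $r5=11 $r6=7  [not taken]
PC=2  ori   $r2, $r0, 13     | $r0=0 $r1=12 $r2=13 $r3=5 $r4=14 $r5=11 $r6=7
PC=3  xori  $r1, $r3, 0      | $r0=0 $r1=5 $r2=13 $r3=5 $r4=14 $r5=11 $r6=7
PC=4  slti  $r1, $r0, 12     | $r0=0 $r1=1 $r2=13 $r3=5 $r4=14 $r5=11 $r6=7
PC=5  bne  $r4, $r0, L7      | $r0=0 $r1=1 $r2=13 $r3=5 $r4=14 $r5=11 $r6=7  [TAKEN]
PC=6  andi  $r4, $r3, 13     | $r0=0 $r1=1 $r2=13 $r3=5 $r4=5 $r5=11 $r6=7
PC=7  andi  $r1, $r3, 2      | $r0=0 $r1=0 $r2=13 $r3=5 $r4=5 $r5=11 $r6=7
PC=8  add  $r3, $r2, $r2     | $r0=0 $r1=0 $r2=13 $r3=26 $r4=5 $r5=11 $r6=7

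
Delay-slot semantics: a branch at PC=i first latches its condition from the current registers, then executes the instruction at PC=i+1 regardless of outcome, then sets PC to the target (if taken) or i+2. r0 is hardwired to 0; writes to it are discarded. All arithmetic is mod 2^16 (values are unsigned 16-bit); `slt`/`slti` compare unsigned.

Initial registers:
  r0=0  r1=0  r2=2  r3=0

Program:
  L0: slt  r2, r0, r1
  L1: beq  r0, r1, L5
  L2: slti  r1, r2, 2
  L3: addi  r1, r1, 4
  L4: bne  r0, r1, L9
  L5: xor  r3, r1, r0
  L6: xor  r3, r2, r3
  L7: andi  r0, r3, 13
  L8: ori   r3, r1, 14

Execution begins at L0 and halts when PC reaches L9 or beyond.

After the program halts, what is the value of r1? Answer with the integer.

PC=0  slt  r2, r0, r1        | r0=0 r1=0 r2=0 r3=0
PC=1  beq  r0, r1, L5        | r0=0 r1=0 r2=0 r3=0  [TAKEN]
PC=2  slti  r1, r2, 2        | r0=0 r1=1 r2=0 r3=0
PC=5  xor  r3, r1, r0        | r0=0 r1=1 r2=0 r3=1
PC=6  xor  r3, r2, r3        | r0=0 r1=1 r2=0 r3=1
PC=7  andi  r0, r3, 13       | r0=0 r1=1 r2=0 r3=1
PC=8  ori   r3, r1, 14       | r0=0 r1=1 r2=0 r3=15

1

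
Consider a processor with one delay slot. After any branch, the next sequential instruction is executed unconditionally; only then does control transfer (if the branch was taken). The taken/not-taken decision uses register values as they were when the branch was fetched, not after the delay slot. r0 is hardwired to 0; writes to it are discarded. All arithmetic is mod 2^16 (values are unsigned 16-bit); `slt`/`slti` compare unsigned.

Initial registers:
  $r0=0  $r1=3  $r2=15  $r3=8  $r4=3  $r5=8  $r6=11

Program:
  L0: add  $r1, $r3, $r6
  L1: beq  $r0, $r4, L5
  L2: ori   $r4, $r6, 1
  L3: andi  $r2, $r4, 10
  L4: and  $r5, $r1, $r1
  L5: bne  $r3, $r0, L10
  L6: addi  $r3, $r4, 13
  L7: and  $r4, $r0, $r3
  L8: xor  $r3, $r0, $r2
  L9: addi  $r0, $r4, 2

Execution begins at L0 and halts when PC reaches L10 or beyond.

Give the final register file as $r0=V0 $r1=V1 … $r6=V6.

  step pc=0: add  $r1, $r3, $r6  regs=(0,19,15,8,3,8,11)
  step pc=1: beq  $r0, $r4, L5  cond=F  regs=(0,19,15,8,3,8,11)
  step pc=2: ori   $r4, $r6, 1  regs=(0,19,15,8,11,8,11)
  step pc=3: andi  $r2, $r4, 10  regs=(0,19,10,8,11,8,11)
  step pc=4: and  $r5, $r1, $r1  regs=(0,19,10,8,11,19,11)
  step pc=5: bne  $r3, $r0, L10  cond=T  regs=(0,19,10,8,11,19,11)
  step pc=6: addi  $r3, $r4, 13  regs=(0,19,10,24,11,19,11)

$r0=0 $r1=19 $r2=10 $r3=24 $r4=11 $r5=19 $r6=11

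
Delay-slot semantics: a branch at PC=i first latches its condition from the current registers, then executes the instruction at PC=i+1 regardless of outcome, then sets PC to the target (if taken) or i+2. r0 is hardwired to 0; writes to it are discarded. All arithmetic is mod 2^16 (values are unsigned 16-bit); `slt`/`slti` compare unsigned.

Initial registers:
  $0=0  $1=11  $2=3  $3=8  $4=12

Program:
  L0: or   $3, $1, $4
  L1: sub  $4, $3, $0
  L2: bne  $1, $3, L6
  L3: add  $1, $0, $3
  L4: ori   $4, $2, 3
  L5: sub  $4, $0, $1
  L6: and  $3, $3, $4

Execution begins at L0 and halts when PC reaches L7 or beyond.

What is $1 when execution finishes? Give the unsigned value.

PC=0  or   $3, $1, $4        | $0=0 $1=11 $2=3 $3=15 $4=12
PC=1  sub  $4, $3, $0        | $0=0 $1=11 $2=3 $3=15 $4=15
PC=2  bne  $1, $3, L6        | $0=0 $1=11 $2=3 $3=15 $4=15  [TAKEN]
PC=3  add  $1, $0, $3        | $0=0 $1=15 $2=3 $3=15 $4=15
PC=6  and  $3, $3, $4        | $0=0 $1=15 $2=3 $3=15 $4=15

15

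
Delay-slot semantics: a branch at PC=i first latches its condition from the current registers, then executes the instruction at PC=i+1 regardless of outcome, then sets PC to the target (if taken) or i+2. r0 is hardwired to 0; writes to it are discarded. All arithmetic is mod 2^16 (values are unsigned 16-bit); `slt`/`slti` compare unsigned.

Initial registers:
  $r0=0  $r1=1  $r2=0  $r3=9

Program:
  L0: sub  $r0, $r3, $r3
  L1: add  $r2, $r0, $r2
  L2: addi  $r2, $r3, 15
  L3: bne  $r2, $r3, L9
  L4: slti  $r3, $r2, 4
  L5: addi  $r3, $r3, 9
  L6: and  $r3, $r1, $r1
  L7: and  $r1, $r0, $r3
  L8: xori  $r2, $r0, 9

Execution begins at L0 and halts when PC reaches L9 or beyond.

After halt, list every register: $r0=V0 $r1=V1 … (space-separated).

$r0=0 $r1=1 $r2=24 $r3=0

[0] sub  $r0, $r3, $r3  →  {$r0:0, $r1:1, $r2:0, $r3:9}
[1] add  $r2, $r0, $r2  →  {$r0:0, $r1:1, $r2:0, $r3:9}
[2] addi  $r2, $r3, 15  →  {$r0:0, $r1:1, $r2:24, $r3:9}
[3] bne  $r2, $r3, L9  →  {$r0:0, $r1:1, $r2:24, $r3:9}  ⟨branch taken⟩
[4] slti  $r3, $r2, 4  →  {$r0:0, $r1:1, $r2:24, $r3:0}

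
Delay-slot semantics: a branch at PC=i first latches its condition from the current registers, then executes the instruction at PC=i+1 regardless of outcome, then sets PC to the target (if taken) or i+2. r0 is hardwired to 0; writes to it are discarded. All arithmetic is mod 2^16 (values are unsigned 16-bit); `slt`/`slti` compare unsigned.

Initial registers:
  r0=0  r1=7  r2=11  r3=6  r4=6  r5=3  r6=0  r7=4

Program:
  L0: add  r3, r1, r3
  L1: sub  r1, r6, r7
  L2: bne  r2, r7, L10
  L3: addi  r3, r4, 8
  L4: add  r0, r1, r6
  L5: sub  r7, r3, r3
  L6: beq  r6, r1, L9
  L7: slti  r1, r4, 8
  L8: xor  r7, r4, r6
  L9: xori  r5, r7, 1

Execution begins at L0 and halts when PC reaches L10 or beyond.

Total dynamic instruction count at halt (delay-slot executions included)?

4

  step pc=0: add  r3, r1, r3  regs=(0,7,11,13,6,3,0,4)
  step pc=1: sub  r1, r6, r7  regs=(0,65532,11,13,6,3,0,4)
  step pc=2: bne  r2, r7, L10  cond=T  regs=(0,65532,11,13,6,3,0,4)
  step pc=3: addi  r3, r4, 8  regs=(0,65532,11,14,6,3,0,4)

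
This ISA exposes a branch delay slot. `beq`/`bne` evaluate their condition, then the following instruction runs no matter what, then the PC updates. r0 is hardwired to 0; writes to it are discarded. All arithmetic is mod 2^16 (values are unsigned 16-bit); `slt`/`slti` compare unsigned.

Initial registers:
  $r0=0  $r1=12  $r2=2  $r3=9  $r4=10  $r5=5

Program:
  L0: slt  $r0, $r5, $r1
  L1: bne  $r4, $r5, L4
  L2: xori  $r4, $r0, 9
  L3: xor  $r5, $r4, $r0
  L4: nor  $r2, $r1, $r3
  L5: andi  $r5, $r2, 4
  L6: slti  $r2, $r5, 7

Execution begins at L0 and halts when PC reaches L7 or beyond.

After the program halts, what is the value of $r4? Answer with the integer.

9

  step pc=0: slt  $r0, $r5, $r1  regs=(0,12,2,9,10,5)
  step pc=1: bne  $r4, $r5, L4  cond=T  regs=(0,12,2,9,10,5)
  step pc=2: xori  $r4, $r0, 9  regs=(0,12,2,9,9,5)
  step pc=4: nor  $r2, $r1, $r3  regs=(0,12,65522,9,9,5)
  step pc=5: andi  $r5, $r2, 4  regs=(0,12,65522,9,9,0)
  step pc=6: slti  $r2, $r5, 7  regs=(0,12,1,9,9,0)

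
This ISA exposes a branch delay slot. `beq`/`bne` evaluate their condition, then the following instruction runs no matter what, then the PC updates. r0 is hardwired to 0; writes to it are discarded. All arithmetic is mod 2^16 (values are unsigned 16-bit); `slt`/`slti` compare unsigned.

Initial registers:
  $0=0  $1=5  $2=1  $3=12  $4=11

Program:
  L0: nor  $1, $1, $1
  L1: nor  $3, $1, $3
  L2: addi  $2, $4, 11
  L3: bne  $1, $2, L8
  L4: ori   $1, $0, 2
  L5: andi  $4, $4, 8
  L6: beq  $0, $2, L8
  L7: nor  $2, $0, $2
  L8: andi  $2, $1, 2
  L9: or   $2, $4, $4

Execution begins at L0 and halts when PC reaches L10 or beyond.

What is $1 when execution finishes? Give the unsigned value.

2

#0 nor  $1, $1, $1 ; 0/65530/1/12/11
#1 nor  $3, $1, $3 ; 0/65530/1/1/11
#2 addi  $2, $4, 11 ; 0/65530/22/1/11
#3 bne  $1, $2, L8 ; 0/65530/22/1/11 ; →target
#4 ori   $1, $0, 2 ; 0/2/22/1/11
#8 andi  $2, $1, 2 ; 0/2/2/1/11
#9 or   $2, $4, $4 ; 0/2/11/1/11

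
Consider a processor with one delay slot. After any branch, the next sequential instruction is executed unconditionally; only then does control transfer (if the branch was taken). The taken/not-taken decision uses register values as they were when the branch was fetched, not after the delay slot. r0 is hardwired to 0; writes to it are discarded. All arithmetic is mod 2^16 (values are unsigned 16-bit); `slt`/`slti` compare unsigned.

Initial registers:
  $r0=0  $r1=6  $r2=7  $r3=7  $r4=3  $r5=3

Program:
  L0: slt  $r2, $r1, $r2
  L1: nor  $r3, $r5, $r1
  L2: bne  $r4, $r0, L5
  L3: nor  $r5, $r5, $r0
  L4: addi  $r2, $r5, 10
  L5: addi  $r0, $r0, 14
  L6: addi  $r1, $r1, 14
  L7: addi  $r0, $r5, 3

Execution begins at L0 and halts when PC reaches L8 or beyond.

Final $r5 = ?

  step pc=0: slt  $r2, $r1, $r2  regs=(0,6,1,7,3,3)
  step pc=1: nor  $r3, $r5, $r1  regs=(0,6,1,65528,3,3)
  step pc=2: bne  $r4, $r0, L5  cond=T  regs=(0,6,1,65528,3,3)
  step pc=3: nor  $r5, $r5, $r0  regs=(0,6,1,65528,3,65532)
  step pc=5: addi  $r0, $r0, 14  regs=(0,6,1,65528,3,65532)
  step pc=6: addi  $r1, $r1, 14  regs=(0,20,1,65528,3,65532)
  step pc=7: addi  $r0, $r5, 3  regs=(0,20,1,65528,3,65532)

65532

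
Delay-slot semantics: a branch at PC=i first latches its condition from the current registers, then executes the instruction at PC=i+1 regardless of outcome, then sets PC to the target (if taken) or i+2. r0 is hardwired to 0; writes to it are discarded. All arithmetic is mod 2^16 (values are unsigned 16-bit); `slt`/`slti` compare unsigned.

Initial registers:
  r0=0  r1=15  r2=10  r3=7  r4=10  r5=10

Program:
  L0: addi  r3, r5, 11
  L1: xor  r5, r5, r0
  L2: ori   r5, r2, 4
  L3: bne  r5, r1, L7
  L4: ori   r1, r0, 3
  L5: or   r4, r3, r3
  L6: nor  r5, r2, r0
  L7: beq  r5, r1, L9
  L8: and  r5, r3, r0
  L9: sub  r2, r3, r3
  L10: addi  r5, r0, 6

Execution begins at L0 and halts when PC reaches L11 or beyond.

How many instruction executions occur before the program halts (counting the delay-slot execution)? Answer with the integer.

#0 addi  r3, r5, 11 ; 0/15/10/21/10/10
#1 xor  r5, r5, r0 ; 0/15/10/21/10/10
#2 ori   r5, r2, 4 ; 0/15/10/21/10/14
#3 bne  r5, r1, L7 ; 0/15/10/21/10/14 ; →target
#4 ori   r1, r0, 3 ; 0/3/10/21/10/14
#7 beq  r5, r1, L9 ; 0/3/10/21/10/14 ; →fallthru
#8 and  r5, r3, r0 ; 0/3/10/21/10/0
#9 sub  r2, r3, r3 ; 0/3/0/21/10/0
#10 addi  r5, r0, 6 ; 0/3/0/21/10/6

9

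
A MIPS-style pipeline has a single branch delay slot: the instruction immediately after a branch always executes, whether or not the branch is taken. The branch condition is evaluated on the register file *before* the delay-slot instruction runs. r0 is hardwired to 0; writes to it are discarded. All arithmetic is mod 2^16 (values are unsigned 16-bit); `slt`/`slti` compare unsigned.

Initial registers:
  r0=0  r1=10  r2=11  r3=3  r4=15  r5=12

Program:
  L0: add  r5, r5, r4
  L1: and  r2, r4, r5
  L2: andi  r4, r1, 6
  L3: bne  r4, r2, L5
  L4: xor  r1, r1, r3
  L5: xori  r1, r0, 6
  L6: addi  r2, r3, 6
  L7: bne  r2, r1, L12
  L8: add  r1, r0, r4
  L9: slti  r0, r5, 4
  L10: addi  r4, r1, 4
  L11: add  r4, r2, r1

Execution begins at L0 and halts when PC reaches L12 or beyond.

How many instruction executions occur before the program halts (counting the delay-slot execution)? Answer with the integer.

9

  step pc=0: add  r5, r5, r4  regs=(0,10,11,3,15,27)
  step pc=1: and  r2, r4, r5  regs=(0,10,11,3,15,27)
  step pc=2: andi  r4, r1, 6  regs=(0,10,11,3,2,27)
  step pc=3: bne  r4, r2, L5  cond=T  regs=(0,10,11,3,2,27)
  step pc=4: xor  r1, r1, r3  regs=(0,9,11,3,2,27)
  step pc=5: xori  r1, r0, 6  regs=(0,6,11,3,2,27)
  step pc=6: addi  r2, r3, 6  regs=(0,6,9,3,2,27)
  step pc=7: bne  r2, r1, L12  cond=T  regs=(0,6,9,3,2,27)
  step pc=8: add  r1, r0, r4  regs=(0,2,9,3,2,27)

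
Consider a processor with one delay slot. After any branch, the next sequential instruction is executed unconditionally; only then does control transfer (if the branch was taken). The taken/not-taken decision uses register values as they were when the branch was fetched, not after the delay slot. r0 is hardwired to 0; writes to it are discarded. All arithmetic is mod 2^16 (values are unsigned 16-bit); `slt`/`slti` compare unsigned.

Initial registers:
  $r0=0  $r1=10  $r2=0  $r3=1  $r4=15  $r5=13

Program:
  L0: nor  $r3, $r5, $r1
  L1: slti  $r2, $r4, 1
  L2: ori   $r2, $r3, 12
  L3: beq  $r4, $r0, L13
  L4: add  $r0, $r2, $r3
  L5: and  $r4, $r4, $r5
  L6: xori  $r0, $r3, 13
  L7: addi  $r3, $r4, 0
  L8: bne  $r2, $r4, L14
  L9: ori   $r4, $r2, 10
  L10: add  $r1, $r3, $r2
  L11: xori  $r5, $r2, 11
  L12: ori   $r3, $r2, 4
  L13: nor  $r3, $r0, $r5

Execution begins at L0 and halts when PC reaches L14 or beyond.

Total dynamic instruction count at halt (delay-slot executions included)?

10

PC=0  nor  $r3, $r5, $r1     | $r0=0 $r1=10 $r2=0 $r3=65520 $r4=15 $r5=13
PC=1  slti  $r2, $r4, 1      | $r0=0 $r1=10 $r2=0 $r3=65520 $r4=15 $r5=13
PC=2  ori   $r2, $r3, 12     | $r0=0 $r1=10 $r2=65532 $r3=65520 $r4=15 $r5=13
PC=3  beq  $r4, $r0, L13     | $r0=0 $r1=10 $r2=65532 $r3=65520 $r4=15 $r5=13  [not taken]
PC=4  add  $r0, $r2, $r3     | $r0=0 $r1=10 $r2=65532 $r3=65520 $r4=15 $r5=13
PC=5  and  $r4, $r4, $r5     | $r0=0 $r1=10 $r2=65532 $r3=65520 $r4=13 $r5=13
PC=6  xori  $r0, $r3, 13     | $r0=0 $r1=10 $r2=65532 $r3=65520 $r4=13 $r5=13
PC=7  addi  $r3, $r4, 0      | $r0=0 $r1=10 $r2=65532 $r3=13 $r4=13 $r5=13
PC=8  bne  $r2, $r4, L14     | $r0=0 $r1=10 $r2=65532 $r3=13 $r4=13 $r5=13  [TAKEN]
PC=9  ori   $r4, $r2, 10     | $r0=0 $r1=10 $r2=65532 $r3=13 $r4=65534 $r5=13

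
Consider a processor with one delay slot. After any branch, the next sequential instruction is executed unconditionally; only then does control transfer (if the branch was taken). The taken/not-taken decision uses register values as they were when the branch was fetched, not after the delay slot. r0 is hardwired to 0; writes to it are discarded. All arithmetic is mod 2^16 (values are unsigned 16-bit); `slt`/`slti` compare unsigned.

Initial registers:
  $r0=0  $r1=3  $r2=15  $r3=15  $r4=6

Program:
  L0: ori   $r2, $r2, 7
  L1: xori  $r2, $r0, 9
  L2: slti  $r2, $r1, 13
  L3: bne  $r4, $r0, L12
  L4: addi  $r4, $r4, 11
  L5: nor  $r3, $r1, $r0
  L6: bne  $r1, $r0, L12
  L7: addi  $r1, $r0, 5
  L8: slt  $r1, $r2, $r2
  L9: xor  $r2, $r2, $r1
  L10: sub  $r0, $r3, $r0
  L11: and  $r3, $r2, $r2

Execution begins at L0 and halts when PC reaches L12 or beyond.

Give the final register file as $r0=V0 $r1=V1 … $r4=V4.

[0] ori   $r2, $r2, 7  →  {$r0:0, $r1:3, $r2:15, $r3:15, $r4:6}
[1] xori  $r2, $r0, 9  →  {$r0:0, $r1:3, $r2:9, $r3:15, $r4:6}
[2] slti  $r2, $r1, 13  →  {$r0:0, $r1:3, $r2:1, $r3:15, $r4:6}
[3] bne  $r4, $r0, L12  →  {$r0:0, $r1:3, $r2:1, $r3:15, $r4:6}  ⟨branch taken⟩
[4] addi  $r4, $r4, 11  →  {$r0:0, $r1:3, $r2:1, $r3:15, $r4:17}

$r0=0 $r1=3 $r2=1 $r3=15 $r4=17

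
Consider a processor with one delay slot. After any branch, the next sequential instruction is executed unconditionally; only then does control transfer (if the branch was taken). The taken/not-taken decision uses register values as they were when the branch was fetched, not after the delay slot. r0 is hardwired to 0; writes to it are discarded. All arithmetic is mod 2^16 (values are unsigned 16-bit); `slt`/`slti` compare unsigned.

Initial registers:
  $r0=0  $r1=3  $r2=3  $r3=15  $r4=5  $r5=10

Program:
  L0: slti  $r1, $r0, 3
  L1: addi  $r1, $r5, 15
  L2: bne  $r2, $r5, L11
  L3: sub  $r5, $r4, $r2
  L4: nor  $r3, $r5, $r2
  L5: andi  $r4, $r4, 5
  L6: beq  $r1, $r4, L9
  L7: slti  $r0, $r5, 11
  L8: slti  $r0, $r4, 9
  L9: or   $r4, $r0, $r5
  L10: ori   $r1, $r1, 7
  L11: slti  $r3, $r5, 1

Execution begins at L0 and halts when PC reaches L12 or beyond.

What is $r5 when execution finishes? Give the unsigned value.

#0 slti  $r1, $r0, 3 ; 0/1/3/15/5/10
#1 addi  $r1, $r5, 15 ; 0/25/3/15/5/10
#2 bne  $r2, $r5, L11 ; 0/25/3/15/5/10 ; →target
#3 sub  $r5, $r4, $r2 ; 0/25/3/15/5/2
#11 slti  $r3, $r5, 1 ; 0/25/3/0/5/2

2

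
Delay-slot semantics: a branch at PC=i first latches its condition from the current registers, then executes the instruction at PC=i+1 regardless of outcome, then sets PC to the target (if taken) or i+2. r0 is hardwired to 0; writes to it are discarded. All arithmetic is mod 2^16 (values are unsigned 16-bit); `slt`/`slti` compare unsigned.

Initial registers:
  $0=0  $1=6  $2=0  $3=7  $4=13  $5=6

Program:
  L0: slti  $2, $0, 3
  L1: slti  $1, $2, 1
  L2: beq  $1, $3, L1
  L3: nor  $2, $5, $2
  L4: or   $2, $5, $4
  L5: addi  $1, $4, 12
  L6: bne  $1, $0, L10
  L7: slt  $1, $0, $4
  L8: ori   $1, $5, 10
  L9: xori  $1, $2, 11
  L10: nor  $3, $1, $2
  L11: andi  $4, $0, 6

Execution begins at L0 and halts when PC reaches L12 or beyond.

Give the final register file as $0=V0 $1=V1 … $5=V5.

#0 slti  $2, $0, 3 ; 0/6/1/7/13/6
#1 slti  $1, $2, 1 ; 0/0/1/7/13/6
#2 beq  $1, $3, L1 ; 0/0/1/7/13/6 ; →fallthru
#3 nor  $2, $5, $2 ; 0/0/65528/7/13/6
#4 or   $2, $5, $4 ; 0/0/15/7/13/6
#5 addi  $1, $4, 12 ; 0/25/15/7/13/6
#6 bne  $1, $0, L10 ; 0/25/15/7/13/6 ; →target
#7 slt  $1, $0, $4 ; 0/1/15/7/13/6
#10 nor  $3, $1, $2 ; 0/1/15/65520/13/6
#11 andi  $4, $0, 6 ; 0/1/15/65520/0/6

$0=0 $1=1 $2=15 $3=65520 $4=0 $5=6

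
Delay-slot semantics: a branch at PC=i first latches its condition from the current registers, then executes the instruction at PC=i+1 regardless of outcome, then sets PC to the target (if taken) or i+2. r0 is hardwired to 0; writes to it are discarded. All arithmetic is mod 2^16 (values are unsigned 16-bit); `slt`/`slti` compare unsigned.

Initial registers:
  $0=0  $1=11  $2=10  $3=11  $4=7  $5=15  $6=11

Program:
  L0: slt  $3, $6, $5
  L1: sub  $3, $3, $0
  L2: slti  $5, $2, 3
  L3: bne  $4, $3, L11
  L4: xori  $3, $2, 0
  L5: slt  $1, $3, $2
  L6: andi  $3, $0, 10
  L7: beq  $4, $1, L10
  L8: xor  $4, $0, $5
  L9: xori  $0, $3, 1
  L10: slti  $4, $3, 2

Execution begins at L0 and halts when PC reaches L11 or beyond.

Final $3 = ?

10

  step pc=0: slt  $3, $6, $5  regs=(0,11,10,1,7,15,11)
  step pc=1: sub  $3, $3, $0  regs=(0,11,10,1,7,15,11)
  step pc=2: slti  $5, $2, 3  regs=(0,11,10,1,7,0,11)
  step pc=3: bne  $4, $3, L11  cond=T  regs=(0,11,10,1,7,0,11)
  step pc=4: xori  $3, $2, 0  regs=(0,11,10,10,7,0,11)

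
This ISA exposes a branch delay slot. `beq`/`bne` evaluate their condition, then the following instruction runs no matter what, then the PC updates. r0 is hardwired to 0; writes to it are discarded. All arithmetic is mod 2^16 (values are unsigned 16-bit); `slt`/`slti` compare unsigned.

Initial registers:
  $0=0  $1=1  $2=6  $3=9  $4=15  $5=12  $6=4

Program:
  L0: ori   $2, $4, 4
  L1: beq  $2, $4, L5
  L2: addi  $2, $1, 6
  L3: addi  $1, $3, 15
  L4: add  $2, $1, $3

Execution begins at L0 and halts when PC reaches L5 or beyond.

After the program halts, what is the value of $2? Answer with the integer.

7

[0] ori   $2, $4, 4  →  {$0:0, $1:1, $2:15, $3:9, $4:15, $5:12, $6:4}
[1] beq  $2, $4, L5  →  {$0:0, $1:1, $2:15, $3:9, $4:15, $5:12, $6:4}  ⟨branch taken⟩
[2] addi  $2, $1, 6  →  {$0:0, $1:1, $2:7, $3:9, $4:15, $5:12, $6:4}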